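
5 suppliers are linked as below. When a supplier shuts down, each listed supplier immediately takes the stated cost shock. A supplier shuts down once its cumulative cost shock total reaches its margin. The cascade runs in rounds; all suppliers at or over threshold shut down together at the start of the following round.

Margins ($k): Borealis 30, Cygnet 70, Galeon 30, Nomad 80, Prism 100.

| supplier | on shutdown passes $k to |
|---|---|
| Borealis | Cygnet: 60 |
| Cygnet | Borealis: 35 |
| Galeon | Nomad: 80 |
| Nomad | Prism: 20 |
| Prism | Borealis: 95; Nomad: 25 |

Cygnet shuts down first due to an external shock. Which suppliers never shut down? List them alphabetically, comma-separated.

Galeon, Nomad, Prism

Round 1 — Cygnet shuts down (initial).
  Borealis: +35 → 35 ≥ 30
Round 2 — Borealis shuts down.
No further shutdowns.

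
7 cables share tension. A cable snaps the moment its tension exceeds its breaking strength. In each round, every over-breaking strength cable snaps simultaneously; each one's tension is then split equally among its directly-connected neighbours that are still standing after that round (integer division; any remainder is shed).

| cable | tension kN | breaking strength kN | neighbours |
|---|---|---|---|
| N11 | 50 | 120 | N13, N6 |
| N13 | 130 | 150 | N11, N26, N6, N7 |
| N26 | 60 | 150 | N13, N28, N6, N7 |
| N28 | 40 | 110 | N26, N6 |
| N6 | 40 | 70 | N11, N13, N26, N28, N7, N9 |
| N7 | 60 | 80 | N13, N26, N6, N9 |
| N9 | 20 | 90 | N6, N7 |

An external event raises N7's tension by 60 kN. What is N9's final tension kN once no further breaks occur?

80

Round 1 — N7 at 120 > 80. N7 snaps.
  N7 sheds 120 kN to N13, N26, N6, N9: 30 each.
    N13: 130+30 = 160 > 150
    N26: 60+30 = 90 ≤ 150
    N6: 40+30 = 70 ≤ 70
    N9: 20+30 = 50 ≤ 90
Round 2 — N13 snaps.
  N13 sheds 160 kN to N11, N26, N6: 53 each (1 lost).
    N11: 50+53 = 103 ≤ 120
    N26: 90+53 = 143 ≤ 150
    N6: 70+53 = 123 > 70
Round 3 — N6 snaps.
  N6 sheds 123 kN to N11, N26, N28, N9: 30 each (3 lost).
    N11: 103+30 = 133 > 120
    N26: 143+30 = 173 > 150
    N28: 40+30 = 70 ≤ 110
    N9: 50+30 = 80 ≤ 90
Round 4 — N11, N26 snap.
  N11 sheds 133 kN: no online neighbours, lost.
  N26 sheds 173 kN to N28: 173 each.
    N28: 70+173 = 243 > 110
Round 5 — N28 snaps.
  N28 sheds 243 kN: no online neighbours, lost.
No further breaks.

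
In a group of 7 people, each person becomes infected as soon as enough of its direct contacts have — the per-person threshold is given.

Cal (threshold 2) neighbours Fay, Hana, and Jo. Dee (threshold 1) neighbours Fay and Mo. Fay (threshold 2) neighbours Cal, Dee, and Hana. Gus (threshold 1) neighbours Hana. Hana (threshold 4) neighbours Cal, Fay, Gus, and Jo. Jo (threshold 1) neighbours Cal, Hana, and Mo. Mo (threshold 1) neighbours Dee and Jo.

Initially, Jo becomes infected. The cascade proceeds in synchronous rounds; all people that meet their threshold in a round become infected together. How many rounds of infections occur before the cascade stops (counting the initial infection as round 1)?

3

Round 1 — Jo becomes infected (initial).
Round 2 — checking thresholds:
  Cal: 1 of 3 neighbours < 2, holds.
  Hana: 1 of 4 neighbours < 4, holds.
  Mo: 1 of 2 neighbours ≥ 1, becomes infected.
Round 3 — checking thresholds:
  Cal: 1 of 3 neighbours < 2, holds.
  Dee: 1 of 2 neighbours ≥ 1, becomes infected.
  Hana: 1 of 4 neighbours < 4, holds.
Round 4 — no new infections; cascade stops.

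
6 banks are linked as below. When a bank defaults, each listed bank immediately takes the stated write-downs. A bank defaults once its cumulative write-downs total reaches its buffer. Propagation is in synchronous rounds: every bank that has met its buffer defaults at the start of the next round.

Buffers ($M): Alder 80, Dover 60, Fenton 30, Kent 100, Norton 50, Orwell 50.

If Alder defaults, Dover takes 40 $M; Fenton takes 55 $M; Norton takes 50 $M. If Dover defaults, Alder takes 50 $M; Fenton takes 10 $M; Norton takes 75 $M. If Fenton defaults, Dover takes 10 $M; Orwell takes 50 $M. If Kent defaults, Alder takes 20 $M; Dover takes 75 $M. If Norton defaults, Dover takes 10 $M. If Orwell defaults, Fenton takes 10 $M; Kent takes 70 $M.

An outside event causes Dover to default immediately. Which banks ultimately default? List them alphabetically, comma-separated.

Dover, Norton

Round 1 — Dover defaults (initial).
  Alder: +50 → 50 < 80
  Fenton: +10 → 10 < 30
  Norton: +75 → 75 ≥ 50
Round 2 — Norton defaults.
No further defaults.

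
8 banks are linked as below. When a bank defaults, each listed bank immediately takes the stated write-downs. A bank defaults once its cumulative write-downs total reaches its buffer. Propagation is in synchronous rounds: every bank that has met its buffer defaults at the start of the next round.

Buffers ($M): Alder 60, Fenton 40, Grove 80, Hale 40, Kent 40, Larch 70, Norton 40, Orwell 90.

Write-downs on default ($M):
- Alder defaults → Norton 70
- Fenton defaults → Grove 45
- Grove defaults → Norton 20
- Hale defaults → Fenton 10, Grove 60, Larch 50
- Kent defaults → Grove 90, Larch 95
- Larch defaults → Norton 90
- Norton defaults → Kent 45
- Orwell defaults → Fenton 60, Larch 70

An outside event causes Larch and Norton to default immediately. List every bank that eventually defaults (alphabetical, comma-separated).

Grove, Kent, Larch, Norton

Round 1 — Larch, Norton default (initial).
  Kent: +45 → 45 ≥ 40
Round 2 — Kent defaults.
  Grove: +90 → 90 ≥ 80
Round 3 — Grove defaults.
No further defaults.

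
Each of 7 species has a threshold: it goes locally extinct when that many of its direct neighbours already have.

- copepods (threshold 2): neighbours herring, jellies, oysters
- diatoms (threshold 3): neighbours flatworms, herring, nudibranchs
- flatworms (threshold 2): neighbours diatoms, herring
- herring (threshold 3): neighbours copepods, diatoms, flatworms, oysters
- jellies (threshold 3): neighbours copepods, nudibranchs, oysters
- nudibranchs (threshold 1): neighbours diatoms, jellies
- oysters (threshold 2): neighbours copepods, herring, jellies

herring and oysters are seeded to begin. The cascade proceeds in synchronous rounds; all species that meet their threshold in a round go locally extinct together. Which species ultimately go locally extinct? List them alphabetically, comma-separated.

copepods, herring, oysters

Round 1 — herring, oysters go locally extinct (initial).
Round 2 — checking thresholds:
  copepods: 2 of 3 neighbours ≥ 2, goes locally extinct.
  diatoms: 1 of 3 neighbours < 3, below threshold.
  flatworms: 1 of 2 neighbours < 2, below threshold.
  jellies: 1 of 3 neighbours < 3, below threshold.
Round 3 — no new extinctions; cascade stops.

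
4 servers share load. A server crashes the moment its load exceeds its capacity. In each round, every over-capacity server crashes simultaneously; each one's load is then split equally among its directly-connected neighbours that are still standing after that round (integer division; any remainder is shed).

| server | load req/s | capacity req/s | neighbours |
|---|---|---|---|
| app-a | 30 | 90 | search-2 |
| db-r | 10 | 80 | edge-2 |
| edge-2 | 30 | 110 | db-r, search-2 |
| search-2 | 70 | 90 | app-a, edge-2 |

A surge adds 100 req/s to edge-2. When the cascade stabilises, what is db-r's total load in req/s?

75

Round 1 — edge-2 at 130 > 110. edge-2 crashes.
  edge-2 sheds 130 req/s to db-r, search-2: 65 each.
    db-r: 10+65 = 75 ≤ 80
    search-2: 70+65 = 135 > 90
Round 2 — search-2 crashes.
  search-2 sheds 135 req/s to app-a: 135 each.
    app-a: 30+135 = 165 > 90
Round 3 — app-a crashes.
  app-a sheds 165 req/s: no online neighbours, lost.
No further crashes.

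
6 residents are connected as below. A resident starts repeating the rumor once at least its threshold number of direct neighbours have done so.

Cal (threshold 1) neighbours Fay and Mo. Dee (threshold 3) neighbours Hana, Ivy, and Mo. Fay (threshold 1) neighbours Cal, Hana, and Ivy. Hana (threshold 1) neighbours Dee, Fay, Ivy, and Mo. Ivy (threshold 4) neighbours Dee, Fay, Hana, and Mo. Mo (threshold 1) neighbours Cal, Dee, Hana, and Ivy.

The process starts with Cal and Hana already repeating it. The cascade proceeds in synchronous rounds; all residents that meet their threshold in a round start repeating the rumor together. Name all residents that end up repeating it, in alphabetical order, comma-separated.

Cal, Fay, Hana, Mo

Round 1 — Cal, Hana start repeating the rumor (initial).
Round 2 — checking thresholds:
  Dee: 1 of 3 neighbours < 3, not yet.
  Fay: 2 of 3 neighbours ≥ 1, starts repeating the rumor.
  Ivy: 1 of 4 neighbours < 4, not yet.
  Mo: 2 of 4 neighbours ≥ 1, starts repeating the rumor.
Round 3 — no new spreads; cascade stops.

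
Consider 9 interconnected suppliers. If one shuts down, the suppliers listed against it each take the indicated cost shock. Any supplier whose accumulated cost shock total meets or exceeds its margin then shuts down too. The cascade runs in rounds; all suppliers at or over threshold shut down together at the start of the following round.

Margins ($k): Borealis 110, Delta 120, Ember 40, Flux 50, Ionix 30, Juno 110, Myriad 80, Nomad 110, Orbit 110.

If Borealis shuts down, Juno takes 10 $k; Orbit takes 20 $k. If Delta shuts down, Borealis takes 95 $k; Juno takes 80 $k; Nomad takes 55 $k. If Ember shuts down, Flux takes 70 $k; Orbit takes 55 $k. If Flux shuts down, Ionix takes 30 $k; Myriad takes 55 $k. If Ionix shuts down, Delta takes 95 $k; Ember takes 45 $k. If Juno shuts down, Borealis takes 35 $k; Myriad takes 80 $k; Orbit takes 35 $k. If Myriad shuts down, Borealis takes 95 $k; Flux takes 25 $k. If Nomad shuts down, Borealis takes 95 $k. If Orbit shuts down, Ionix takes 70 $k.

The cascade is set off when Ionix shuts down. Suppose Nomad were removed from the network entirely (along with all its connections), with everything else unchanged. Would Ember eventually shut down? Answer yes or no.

With Nomad removed:
Round 1 — Ionix shuts down (initial).
  Delta: +95 → 95 < 120
  Ember: +45 → 45 ≥ 40
Round 2 — Ember shuts down.
  Flux: +70 → 70 ≥ 50
  Orbit: +55 → 55 < 110
Round 3 — Flux shuts down.
  Myriad: +55 → 55 < 80
No further shutdowns.

yes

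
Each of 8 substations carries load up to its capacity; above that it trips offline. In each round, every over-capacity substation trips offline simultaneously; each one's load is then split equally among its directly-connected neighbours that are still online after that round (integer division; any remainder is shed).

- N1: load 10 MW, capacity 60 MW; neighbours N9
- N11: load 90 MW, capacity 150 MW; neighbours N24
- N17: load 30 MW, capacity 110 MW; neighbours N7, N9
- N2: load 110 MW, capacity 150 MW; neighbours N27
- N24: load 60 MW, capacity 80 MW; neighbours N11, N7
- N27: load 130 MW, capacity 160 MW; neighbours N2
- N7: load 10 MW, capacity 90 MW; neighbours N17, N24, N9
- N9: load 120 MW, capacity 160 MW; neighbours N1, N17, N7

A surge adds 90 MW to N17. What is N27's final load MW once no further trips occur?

Round 1 — N17 at 120 > 110. N17 trips offline.
  N17 sheds 120 MW to N7, N9: 60 each.
    N7: 10+60 = 70 ≤ 90
    N9: 120+60 = 180 > 160
Round 2 — N9 trips offline.
  N9 sheds 180 MW to N1, N7: 90 each.
    N1: 10+90 = 100 > 60
    N7: 70+90 = 160 > 90
Round 3 — N1, N7 trip offline.
  N1 sheds 100 MW: no online neighbours, lost.
  N7 sheds 160 MW to N24: 160 each.
    N24: 60+160 = 220 > 80
Round 4 — N24 trips offline.
  N24 sheds 220 MW to N11: 220 each.
    N11: 90+220 = 310 > 150
Round 5 — N11 trips offline.
  N11 sheds 310 MW: no online neighbours, lost.
No further trips.

130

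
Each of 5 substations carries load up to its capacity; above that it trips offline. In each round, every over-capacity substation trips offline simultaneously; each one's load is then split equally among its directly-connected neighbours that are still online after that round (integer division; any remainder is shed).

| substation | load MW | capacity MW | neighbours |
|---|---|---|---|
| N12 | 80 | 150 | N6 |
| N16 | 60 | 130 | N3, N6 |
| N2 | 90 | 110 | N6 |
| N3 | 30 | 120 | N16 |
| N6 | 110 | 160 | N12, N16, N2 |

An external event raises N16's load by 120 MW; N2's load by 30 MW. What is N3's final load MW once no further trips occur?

120

Round 1 — N16 at 180 > 130; N2 at 120 > 110. N16, N2 trip offline.
  N16 sheds 180 MW to N3, N6: 90 each.
    N3: 30+90 = 120 ≤ 120
    N6: 110+90 = 200 > 160
  N2 sheds 120 MW to N6: 120 each.
    N6: 200+120 = 320 > 160
Round 2 — N6 trips offline.
  N6 sheds 320 MW to N12: 320 each.
    N12: 80+320 = 400 > 150
Round 3 — N12 trips offline.
  N12 sheds 400 MW: no online neighbours, lost.
No further trips.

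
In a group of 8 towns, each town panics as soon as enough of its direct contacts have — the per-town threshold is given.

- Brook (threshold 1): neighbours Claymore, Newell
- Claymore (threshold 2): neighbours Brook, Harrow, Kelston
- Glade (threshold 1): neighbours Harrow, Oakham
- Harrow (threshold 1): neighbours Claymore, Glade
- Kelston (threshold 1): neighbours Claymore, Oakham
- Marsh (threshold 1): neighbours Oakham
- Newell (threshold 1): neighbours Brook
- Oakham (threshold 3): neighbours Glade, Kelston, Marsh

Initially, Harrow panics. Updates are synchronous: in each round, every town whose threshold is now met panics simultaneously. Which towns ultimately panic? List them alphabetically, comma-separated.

Round 1 — Harrow panics (initial).
Round 2 — checking thresholds:
  Claymore: 1 of 3 neighbours < 2, holds.
  Glade: 1 of 2 neighbours ≥ 1, panics.
Round 3 — no new panics; cascade stops.

Glade, Harrow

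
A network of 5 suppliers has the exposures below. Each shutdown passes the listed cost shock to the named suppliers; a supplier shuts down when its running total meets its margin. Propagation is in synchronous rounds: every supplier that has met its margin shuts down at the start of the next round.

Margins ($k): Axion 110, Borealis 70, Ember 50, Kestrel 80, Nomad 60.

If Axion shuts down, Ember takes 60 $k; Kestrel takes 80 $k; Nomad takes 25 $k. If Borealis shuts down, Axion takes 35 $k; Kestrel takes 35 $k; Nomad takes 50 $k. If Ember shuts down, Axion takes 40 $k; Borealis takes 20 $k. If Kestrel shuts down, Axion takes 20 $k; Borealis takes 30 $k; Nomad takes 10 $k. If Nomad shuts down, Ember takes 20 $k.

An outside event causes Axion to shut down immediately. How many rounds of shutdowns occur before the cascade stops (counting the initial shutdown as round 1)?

2

Round 1 — Axion shuts down (initial).
  Ember: +60 → 60 ≥ 50
  Kestrel: +80 → 80 ≥ 80
  Nomad: +25 → 25 < 60
Round 2 — Ember, Kestrel shut down.
  Borealis: +20+30 → 50 < 70
  Nomad: +10 → 35 < 60
No further shutdowns.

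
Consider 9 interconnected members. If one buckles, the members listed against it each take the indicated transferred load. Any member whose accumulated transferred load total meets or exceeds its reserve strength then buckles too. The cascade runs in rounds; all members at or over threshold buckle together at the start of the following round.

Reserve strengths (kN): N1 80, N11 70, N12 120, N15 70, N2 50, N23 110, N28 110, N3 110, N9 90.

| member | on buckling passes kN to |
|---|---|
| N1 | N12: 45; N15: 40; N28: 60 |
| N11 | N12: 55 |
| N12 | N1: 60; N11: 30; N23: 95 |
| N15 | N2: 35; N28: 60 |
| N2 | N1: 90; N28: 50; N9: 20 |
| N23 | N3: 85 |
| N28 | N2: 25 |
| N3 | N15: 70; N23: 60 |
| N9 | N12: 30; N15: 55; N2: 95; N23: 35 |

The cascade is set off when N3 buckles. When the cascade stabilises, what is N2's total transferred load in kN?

Round 1 — N3 buckles (initial).
  N15: +70 → 70 ≥ 70
  N23: +60 → 60 < 110
Round 2 — N15 buckles.
  N2: +35 → 35 < 50
  N28: +60 → 60 < 110
No further bucklings.

35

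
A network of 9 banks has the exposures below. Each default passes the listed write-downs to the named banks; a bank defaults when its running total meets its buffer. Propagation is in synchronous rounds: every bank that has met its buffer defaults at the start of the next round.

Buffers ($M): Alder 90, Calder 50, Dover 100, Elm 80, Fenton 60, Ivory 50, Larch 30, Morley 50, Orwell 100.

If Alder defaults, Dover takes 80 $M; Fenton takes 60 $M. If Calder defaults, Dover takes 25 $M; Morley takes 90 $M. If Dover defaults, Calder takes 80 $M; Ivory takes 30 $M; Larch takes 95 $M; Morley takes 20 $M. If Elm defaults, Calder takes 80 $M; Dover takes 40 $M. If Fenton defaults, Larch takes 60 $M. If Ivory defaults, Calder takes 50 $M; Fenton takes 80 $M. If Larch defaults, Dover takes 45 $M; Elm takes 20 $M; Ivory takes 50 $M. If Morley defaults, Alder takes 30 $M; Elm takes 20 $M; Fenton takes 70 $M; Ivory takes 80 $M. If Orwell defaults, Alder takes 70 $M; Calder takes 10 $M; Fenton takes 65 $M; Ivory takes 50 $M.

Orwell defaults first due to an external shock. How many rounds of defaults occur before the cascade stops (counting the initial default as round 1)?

6

Round 1 — Orwell defaults (initial).
  Alder: +70 → 70 < 90
  Calder: +10 → 10 < 50
  Fenton: +65 → 65 ≥ 60
  Ivory: +50 → 50 ≥ 50
Round 2 — Fenton, Ivory default.
  Calder: +50 → 60 ≥ 50
  Larch: +60 → 60 ≥ 30
Round 3 — Calder, Larch default.
  Dover: +25+45 → 70 < 100
  Elm: +20 → 20 < 80
  Morley: +90 → 90 ≥ 50
Round 4 — Morley defaults.
  Alder: +30 → 100 ≥ 90
  Elm: +20 → 40 < 80
Round 5 — Alder defaults.
  Dover: +80 → 150 ≥ 100
Round 6 — Dover defaults.
No further defaults.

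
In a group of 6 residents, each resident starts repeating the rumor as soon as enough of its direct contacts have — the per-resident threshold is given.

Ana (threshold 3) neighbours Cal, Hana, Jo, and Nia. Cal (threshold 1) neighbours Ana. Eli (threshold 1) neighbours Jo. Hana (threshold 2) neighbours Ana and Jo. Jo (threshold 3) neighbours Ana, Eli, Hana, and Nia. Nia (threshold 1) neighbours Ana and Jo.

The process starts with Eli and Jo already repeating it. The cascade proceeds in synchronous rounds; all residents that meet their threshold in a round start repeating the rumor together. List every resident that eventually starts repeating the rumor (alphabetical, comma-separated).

Round 1 — Eli, Jo start repeating the rumor (initial).
Round 2 — checking thresholds:
  Ana: 1 of 4 neighbours < 3, holds.
  Hana: 1 of 2 neighbours < 2, holds.
  Nia: 1 of 2 neighbours ≥ 1, starts repeating the rumor.
Round 3 — no new spreads; cascade stops.

Eli, Jo, Nia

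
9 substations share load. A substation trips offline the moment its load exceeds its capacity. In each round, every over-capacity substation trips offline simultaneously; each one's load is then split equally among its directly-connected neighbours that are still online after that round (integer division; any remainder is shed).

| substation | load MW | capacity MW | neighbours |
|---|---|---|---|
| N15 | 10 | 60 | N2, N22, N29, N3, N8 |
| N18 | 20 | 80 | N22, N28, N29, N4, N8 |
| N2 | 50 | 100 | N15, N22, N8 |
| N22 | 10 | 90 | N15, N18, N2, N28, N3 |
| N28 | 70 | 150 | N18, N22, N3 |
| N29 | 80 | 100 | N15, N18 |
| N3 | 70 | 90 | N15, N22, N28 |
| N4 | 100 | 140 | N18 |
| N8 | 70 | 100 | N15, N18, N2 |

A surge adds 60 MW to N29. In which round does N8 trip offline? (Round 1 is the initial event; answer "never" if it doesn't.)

Round 1 — N29 at 140 > 100. N29 trips offline.
  N29 sheds 140 MW to N15, N18: 70 each.
    N15: 10+70 = 80 > 60
    N18: 20+70 = 90 > 80
Round 2 — N15, N18 trip offline.
  N15 sheds 80 MW to N2, N22, N3, N8: 20 each.
    N2: 50+20 = 70 ≤ 100
    N22: 10+20 = 30 ≤ 90
    N3: 70+20 = 90 ≤ 90
    N8: 70+20 = 90 ≤ 100
  N18 sheds 90 MW to N22, N28, N4, N8: 22 each (2 lost).
    N22: 30+22 = 52 ≤ 90
    N28: 70+22 = 92 ≤ 150
    N4: 100+22 = 122 ≤ 140
    N8: 90+22 = 112 > 100
Round 3 — N8 trips offline.
  N8 sheds 112 MW to N2: 112 each.
    N2: 70+112 = 182 > 100
Round 4 — N2 trips offline.
  N2 sheds 182 MW to N22: 182 each.
    N22: 52+182 = 234 > 90
Round 5 — N22 trips offline.
  N22 sheds 234 MW to N28, N3: 117 each.
    N28: 92+117 = 209 > 150
    N3: 90+117 = 207 > 90
Round 6 — N28, N3 trip offline.
  N28 sheds 209 MW: no online neighbours, lost.
  N3 sheds 207 MW: no online neighbours, lost.
No further trips.

3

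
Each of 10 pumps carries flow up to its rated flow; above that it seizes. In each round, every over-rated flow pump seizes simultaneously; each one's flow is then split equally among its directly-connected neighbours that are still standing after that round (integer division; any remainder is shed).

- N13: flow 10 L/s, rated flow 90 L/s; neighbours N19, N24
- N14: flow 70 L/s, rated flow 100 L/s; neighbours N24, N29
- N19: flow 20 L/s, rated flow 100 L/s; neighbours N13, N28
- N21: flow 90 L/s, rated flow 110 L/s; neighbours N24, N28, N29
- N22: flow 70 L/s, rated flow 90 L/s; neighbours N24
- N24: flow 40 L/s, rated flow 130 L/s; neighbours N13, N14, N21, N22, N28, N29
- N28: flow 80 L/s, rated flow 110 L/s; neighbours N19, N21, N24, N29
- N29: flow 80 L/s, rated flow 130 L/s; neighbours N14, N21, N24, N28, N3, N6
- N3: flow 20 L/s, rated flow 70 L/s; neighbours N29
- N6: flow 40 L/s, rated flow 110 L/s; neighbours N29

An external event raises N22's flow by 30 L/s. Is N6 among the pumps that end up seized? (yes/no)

Round 1 — N22 at 100 > 90. N22 seizes.
  N22 sheds 100 L/s to N24: 100 each.
    N24: 40+100 = 140 > 130
Round 2 — N24 seizes.
  N24 sheds 140 L/s to N13, N14, N21, N28, N29: 28 each.
    N13: 10+28 = 38 ≤ 90
    N14: 70+28 = 98 ≤ 100
    N21: 90+28 = 118 > 110
    N28: 80+28 = 108 ≤ 110
    N29: 80+28 = 108 ≤ 130
Round 3 — N21 seizes.
  N21 sheds 118 L/s to N28, N29: 59 each.
    N28: 108+59 = 167 > 110
    N29: 108+59 = 167 > 130
Round 4 — N28, N29 seize.
  N28 sheds 167 L/s to N19: 167 each.
    N19: 20+167 = 187 > 100
  N29 sheds 167 L/s to N14, N3, N6: 55 each (2 lost).
    N14: 98+55 = 153 > 100
    N3: 20+55 = 75 > 70
    N6: 40+55 = 95 ≤ 110
Round 5 — N14, N19, N3 seize.
  N14 sheds 153 L/s: no online neighbours, lost.
  N19 sheds 187 L/s to N13: 187 each.
    N13: 38+187 = 225 > 90
  N3 sheds 75 L/s: no online neighbours, lost.
Round 6 — N13 seizes.
  N13 sheds 225 L/s: no online neighbours, lost.
No further seizures.

no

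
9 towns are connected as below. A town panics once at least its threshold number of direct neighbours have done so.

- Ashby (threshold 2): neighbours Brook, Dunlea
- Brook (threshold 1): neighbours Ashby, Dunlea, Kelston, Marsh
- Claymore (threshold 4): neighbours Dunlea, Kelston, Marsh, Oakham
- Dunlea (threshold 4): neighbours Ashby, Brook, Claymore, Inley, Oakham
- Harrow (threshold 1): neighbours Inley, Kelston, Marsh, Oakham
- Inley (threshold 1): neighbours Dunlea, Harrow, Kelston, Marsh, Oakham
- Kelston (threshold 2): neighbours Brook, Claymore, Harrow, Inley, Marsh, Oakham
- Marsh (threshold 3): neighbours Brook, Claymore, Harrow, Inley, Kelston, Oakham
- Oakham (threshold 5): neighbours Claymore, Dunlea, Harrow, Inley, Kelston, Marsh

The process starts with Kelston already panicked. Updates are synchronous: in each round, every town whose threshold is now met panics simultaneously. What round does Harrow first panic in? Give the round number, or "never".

Round 1 — Kelston panics (initial).
Round 2 — checking thresholds:
  Brook: 1 of 4 neighbours ≥ 1, panics.
  Claymore: 1 of 4 neighbours < 4, holds.
  Harrow: 1 of 4 neighbours ≥ 1, panics.
  Inley: 1 of 5 neighbours ≥ 1, panics.
  Marsh: 1 of 6 neighbours < 3, holds.
  Oakham: 1 of 6 neighbours < 5, holds.
Round 3 — checking thresholds:
  Ashby: 1 of 2 neighbours < 2, holds.
  Claymore: 1 of 4 neighbours < 4, holds.
  Dunlea: 2 of 5 neighbours < 4, holds.
  Marsh: 4 of 6 neighbours ≥ 3, panics.
  Oakham: 3 of 6 neighbours < 5, holds.
Round 4 — no new panics; cascade stops.

2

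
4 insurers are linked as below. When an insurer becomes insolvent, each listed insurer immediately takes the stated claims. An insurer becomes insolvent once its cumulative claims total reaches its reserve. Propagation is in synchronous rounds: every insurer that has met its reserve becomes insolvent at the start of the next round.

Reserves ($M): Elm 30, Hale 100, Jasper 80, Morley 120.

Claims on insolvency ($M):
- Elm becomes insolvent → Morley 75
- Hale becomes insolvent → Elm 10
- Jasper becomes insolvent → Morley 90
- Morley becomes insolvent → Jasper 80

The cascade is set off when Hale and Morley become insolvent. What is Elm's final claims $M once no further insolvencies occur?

Round 1 — Hale, Morley become insolvent (initial).
  Elm: +10 → 10 < 30
  Jasper: +80 → 80 ≥ 80
Round 2 — Jasper becomes insolvent.
No further insolvencies.

10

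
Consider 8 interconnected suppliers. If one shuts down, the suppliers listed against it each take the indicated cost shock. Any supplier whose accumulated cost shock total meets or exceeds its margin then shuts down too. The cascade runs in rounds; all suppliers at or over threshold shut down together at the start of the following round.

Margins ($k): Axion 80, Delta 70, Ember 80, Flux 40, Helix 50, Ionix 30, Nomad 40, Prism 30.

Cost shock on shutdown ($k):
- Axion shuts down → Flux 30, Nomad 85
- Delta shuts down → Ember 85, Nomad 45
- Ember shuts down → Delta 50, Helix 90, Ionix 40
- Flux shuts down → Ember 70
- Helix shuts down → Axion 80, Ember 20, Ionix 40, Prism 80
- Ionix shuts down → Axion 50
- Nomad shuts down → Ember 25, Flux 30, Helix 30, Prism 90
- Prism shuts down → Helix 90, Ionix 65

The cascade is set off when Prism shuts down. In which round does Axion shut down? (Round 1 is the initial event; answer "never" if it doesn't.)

Round 1 — Prism shuts down (initial).
  Helix: +90 → 90 ≥ 50
  Ionix: +65 → 65 ≥ 30
Round 2 — Helix, Ionix shut down.
  Axion: +80+50 → 130 ≥ 80
  Ember: +20 → 20 < 80
Round 3 — Axion shuts down.
  Flux: +30 → 30 < 40
  Nomad: +85 → 85 ≥ 40
Round 4 — Nomad shuts down.
  Ember: +25 → 45 < 80
  Flux: +30 → 60 ≥ 40
Round 5 — Flux shuts down.
  Ember: +70 → 115 ≥ 80
Round 6 — Ember shuts down.
  Delta: +50 → 50 < 70
No further shutdowns.

3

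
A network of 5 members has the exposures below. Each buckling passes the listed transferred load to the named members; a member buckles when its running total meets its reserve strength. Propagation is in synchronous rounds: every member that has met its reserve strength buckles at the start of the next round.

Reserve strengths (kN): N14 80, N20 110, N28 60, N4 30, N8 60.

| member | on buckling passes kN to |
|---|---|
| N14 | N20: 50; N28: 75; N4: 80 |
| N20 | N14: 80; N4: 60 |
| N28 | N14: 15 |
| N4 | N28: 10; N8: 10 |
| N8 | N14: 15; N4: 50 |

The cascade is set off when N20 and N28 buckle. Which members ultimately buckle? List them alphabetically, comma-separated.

N14, N20, N28, N4

Round 1 — N20, N28 buckle (initial).
  N14: +80+15 → 95 ≥ 80
  N4: +60 → 60 ≥ 30
Round 2 — N14, N4 buckle.
  N8: +10 → 10 < 60
No further bucklings.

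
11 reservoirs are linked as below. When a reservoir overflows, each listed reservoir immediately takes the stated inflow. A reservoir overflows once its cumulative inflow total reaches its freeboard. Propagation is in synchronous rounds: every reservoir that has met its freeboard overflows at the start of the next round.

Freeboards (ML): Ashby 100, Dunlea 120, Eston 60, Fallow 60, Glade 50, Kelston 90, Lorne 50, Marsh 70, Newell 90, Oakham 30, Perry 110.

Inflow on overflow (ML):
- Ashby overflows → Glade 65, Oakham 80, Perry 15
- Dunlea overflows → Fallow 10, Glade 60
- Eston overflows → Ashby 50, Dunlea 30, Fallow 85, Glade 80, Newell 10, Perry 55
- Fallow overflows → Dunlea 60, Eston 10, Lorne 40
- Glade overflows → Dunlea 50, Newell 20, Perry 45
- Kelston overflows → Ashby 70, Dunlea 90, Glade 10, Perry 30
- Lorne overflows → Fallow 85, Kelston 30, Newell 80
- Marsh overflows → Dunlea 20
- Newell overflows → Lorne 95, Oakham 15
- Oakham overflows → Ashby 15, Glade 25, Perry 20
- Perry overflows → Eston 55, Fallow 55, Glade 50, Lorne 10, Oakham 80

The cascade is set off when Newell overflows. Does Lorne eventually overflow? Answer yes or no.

Round 1 — Newell overflows (initial).
  Lorne: +95 → 95 ≥ 50
  Oakham: +15 → 15 < 30
Round 2 — Lorne overflows.
  Fallow: +85 → 85 ≥ 60
  Kelston: +30 → 30 < 90
Round 3 — Fallow overflows.
  Dunlea: +60 → 60 < 120
  Eston: +10 → 10 < 60
No further overflows.

yes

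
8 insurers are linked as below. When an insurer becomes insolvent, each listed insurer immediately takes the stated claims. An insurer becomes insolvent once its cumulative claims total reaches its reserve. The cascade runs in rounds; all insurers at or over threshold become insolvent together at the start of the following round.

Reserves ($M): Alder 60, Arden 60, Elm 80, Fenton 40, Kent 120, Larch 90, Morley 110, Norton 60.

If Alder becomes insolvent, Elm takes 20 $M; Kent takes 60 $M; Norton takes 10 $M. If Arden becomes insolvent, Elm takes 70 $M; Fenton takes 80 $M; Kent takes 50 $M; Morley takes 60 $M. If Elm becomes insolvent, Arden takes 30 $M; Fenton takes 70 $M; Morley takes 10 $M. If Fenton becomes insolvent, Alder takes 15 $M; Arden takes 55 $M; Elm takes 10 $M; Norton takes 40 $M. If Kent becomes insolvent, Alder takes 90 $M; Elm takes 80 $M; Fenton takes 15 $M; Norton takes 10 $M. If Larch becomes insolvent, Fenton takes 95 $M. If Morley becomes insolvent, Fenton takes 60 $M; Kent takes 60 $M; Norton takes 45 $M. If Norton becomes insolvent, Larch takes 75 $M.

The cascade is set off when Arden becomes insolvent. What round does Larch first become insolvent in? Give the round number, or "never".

never

Round 1 — Arden becomes insolvent (initial).
  Elm: +70 → 70 < 80
  Fenton: +80 → 80 ≥ 40
  Kent: +50 → 50 < 120
  Morley: +60 → 60 < 110
Round 2 — Fenton becomes insolvent.
  Alder: +15 → 15 < 60
  Elm: +10 → 80 ≥ 80
  Norton: +40 → 40 < 60
Round 3 — Elm becomes insolvent.
  Morley: +10 → 70 < 110
No further insolvencies.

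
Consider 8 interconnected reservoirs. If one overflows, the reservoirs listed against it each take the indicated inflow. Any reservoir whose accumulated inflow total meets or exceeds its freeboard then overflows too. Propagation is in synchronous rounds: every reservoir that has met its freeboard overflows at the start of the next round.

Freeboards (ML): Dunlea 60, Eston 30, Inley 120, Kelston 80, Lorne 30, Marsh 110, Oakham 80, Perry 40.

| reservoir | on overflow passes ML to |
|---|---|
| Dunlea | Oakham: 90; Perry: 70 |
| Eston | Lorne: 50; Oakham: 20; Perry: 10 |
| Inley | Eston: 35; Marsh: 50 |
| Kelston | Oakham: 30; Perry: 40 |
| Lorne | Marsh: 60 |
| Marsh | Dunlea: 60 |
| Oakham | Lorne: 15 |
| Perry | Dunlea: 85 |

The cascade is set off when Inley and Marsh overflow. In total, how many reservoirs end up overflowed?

7

Round 1 — Inley, Marsh overflow (initial).
  Dunlea: +60 → 60 ≥ 60
  Eston: +35 → 35 ≥ 30
Round 2 — Dunlea, Eston overflow.
  Lorne: +50 → 50 ≥ 30
  Oakham: +90+20 → 110 ≥ 80
  Perry: +70+10 → 80 ≥ 40
Round 3 — Lorne, Oakham, Perry overflow.
No further overflows.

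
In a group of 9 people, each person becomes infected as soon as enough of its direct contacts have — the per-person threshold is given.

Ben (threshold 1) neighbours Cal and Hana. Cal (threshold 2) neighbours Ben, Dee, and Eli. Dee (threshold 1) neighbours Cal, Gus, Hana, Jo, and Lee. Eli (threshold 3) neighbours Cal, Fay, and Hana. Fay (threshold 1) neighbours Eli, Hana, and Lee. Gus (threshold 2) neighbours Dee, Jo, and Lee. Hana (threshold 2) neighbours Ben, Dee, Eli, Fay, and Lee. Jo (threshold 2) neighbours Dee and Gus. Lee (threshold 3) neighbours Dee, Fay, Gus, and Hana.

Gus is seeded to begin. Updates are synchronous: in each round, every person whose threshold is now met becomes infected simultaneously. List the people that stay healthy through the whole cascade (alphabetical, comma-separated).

Round 1 — Gus becomes infected (initial).
Round 2 — checking thresholds:
  Dee: 1 of 5 neighbours ≥ 1, becomes infected.
  Jo: 1 of 2 neighbours < 2, below threshold.
  Lee: 1 of 4 neighbours < 3, below threshold.
Round 3 — checking thresholds:
  Cal: 1 of 3 neighbours < 2, below threshold.
  Hana: 1 of 5 neighbours < 2, below threshold.
  Jo: 2 of 2 neighbours ≥ 2, becomes infected.
  Lee: 2 of 4 neighbours < 3, below threshold.
Round 4 — no new infections; cascade stops.

Ben, Cal, Eli, Fay, Hana, Lee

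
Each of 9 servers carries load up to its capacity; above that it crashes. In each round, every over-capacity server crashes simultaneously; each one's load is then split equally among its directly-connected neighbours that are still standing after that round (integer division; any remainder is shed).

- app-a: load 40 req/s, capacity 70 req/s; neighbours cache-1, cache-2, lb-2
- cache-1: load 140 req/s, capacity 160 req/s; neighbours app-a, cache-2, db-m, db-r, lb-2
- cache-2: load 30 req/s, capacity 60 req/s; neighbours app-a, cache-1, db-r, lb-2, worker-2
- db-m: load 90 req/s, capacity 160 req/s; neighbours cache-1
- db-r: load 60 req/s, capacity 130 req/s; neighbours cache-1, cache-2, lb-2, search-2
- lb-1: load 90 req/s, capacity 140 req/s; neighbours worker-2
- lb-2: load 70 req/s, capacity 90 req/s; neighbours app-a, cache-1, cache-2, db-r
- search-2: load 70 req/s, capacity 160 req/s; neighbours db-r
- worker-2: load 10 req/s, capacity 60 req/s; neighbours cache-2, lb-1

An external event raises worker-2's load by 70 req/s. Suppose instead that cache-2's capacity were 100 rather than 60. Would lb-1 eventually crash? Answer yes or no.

no

With cache-2's capacity at 100:
Round 1 — worker-2 at 80 > 60. worker-2 crashes.
  worker-2 sheds 80 req/s to cache-2, lb-1: 40 each.
    cache-2: 30+40 = 70 ≤ 100
    lb-1: 90+40 = 130 ≤ 140
No further crashes.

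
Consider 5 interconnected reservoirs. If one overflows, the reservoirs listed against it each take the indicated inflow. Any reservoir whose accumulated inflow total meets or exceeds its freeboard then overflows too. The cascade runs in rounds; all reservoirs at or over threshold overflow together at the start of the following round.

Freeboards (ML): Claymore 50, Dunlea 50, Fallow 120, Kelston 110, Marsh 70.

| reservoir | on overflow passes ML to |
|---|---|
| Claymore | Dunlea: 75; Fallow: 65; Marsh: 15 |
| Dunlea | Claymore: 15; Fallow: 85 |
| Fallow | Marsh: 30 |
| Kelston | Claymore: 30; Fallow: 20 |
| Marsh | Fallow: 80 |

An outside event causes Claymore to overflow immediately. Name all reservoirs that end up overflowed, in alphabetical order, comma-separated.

Claymore, Dunlea, Fallow

Round 1 — Claymore overflows (initial).
  Dunlea: +75 → 75 ≥ 50
  Fallow: +65 → 65 < 120
  Marsh: +15 → 15 < 70
Round 2 — Dunlea overflows.
  Fallow: +85 → 150 ≥ 120
Round 3 — Fallow overflows.
  Marsh: +30 → 45 < 70
No further overflows.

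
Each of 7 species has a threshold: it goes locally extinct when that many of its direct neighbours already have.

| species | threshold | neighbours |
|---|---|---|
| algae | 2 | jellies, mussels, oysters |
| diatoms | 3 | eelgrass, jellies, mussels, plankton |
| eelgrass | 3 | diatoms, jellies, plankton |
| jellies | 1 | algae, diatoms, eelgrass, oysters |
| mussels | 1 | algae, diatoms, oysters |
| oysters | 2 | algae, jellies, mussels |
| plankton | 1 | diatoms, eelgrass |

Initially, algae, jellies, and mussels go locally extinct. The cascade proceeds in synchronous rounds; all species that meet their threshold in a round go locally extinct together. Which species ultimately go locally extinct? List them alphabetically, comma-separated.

Round 1 — algae, jellies, mussels go locally extinct (initial).
Round 2 — checking thresholds:
  diatoms: 2 of 4 neighbours < 3, not yet.
  eelgrass: 1 of 3 neighbours < 3, not yet.
  oysters: 3 of 3 neighbours ≥ 2, goes locally extinct.
Round 3 — no new extinctions; cascade stops.

algae, jellies, mussels, oysters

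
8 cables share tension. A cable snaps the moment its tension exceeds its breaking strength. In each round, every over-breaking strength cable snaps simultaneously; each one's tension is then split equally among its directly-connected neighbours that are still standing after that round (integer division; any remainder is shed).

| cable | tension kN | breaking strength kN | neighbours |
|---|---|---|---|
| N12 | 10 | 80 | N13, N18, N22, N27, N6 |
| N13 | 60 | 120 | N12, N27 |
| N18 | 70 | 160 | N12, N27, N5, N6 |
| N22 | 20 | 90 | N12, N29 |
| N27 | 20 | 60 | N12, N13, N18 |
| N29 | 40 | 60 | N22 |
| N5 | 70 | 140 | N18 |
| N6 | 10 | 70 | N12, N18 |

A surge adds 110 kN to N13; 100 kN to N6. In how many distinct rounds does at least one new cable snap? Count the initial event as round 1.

4

Round 1 — N13 at 170 > 120; N6 at 110 > 70. N13, N6 snap.
  N13 sheds 170 kN to N12, N27: 85 each.
    N12: 10+85 = 95 > 80
    N27: 20+85 = 105 > 60
  N6 sheds 110 kN to N12, N18: 55 each.
    N12: 95+55 = 150 > 80
    N18: 70+55 = 125 ≤ 160
Round 2 — N12, N27 snap.
  N12 sheds 150 kN to N18, N22: 75 each.
    N18: 125+75 = 200 > 160
    N22: 20+75 = 95 > 90
  N27 sheds 105 kN to N18: 105 each.
    N18: 200+105 = 305 > 160
Round 3 — N18, N22 snap.
  N18 sheds 305 kN to N5: 305 each.
    N5: 70+305 = 375 > 140
  N22 sheds 95 kN to N29: 95 each.
    N29: 40+95 = 135 > 60
Round 4 — N29, N5 snap.
  N29 sheds 135 kN: no online neighbours, lost.
  N5 sheds 375 kN: no online neighbours, lost.
No further breaks.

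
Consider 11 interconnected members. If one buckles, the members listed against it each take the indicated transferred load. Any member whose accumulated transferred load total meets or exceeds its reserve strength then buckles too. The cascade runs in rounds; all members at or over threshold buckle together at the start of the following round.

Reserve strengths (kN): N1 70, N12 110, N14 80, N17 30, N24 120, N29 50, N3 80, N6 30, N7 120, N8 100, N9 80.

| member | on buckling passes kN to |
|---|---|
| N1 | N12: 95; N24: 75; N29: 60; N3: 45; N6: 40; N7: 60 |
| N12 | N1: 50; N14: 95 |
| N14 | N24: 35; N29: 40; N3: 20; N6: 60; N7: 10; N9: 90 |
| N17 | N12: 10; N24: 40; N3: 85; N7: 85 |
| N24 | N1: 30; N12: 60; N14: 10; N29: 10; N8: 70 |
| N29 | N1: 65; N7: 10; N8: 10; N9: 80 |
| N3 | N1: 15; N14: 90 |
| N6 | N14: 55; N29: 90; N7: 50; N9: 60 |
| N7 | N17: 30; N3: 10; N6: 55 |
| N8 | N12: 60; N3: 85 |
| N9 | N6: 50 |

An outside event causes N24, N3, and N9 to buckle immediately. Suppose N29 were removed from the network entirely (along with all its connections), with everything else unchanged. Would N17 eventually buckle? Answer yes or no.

no

With N29 removed:
Round 1 — N24, N3, N9 buckle (initial).
  N1: +30+15 → 45 < 70
  N12: +60 → 60 < 110
  N14: +10+90 → 100 ≥ 80
  N6: +50 → 50 ≥ 30
  N8: +70 → 70 < 100
Round 2 — N14, N6 buckle.
  N7: +10+50 → 60 < 120
No further bucklings.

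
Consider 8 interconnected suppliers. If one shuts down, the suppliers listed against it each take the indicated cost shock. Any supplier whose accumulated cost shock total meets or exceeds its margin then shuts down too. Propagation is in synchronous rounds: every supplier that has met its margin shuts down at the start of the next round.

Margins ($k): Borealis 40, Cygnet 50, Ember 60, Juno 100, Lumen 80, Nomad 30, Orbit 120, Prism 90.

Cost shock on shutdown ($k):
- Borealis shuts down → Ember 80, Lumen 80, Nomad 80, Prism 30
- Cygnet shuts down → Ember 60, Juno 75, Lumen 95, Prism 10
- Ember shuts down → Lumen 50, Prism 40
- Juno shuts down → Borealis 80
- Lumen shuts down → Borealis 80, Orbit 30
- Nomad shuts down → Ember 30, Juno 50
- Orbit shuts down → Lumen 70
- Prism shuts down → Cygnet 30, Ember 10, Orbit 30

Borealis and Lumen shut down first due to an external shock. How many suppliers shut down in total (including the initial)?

Round 1 — Borealis, Lumen shut down (initial).
  Ember: +80 → 80 ≥ 60
  Nomad: +80 → 80 ≥ 30
  Orbit: +30 → 30 < 120
  Prism: +30 → 30 < 90
Round 2 — Ember, Nomad shut down.
  Juno: +50 → 50 < 100
  Prism: +40 → 70 < 90
No further shutdowns.

4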